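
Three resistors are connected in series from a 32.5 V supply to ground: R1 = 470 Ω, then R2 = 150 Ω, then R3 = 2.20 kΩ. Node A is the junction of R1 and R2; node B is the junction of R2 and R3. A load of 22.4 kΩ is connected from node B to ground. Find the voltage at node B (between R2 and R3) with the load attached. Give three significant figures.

V ≈ 24.8 V

At node B, R3 is in parallel with the load: R3‖R_L = 2003 Ω.
Below node A the resistance is R2 + (R3‖R_L) = 2153 Ω, so V_A = 32.5 × 2153/2623 = 26.68 V.
Then V_B = V_A × (R3‖R_L)/(R2 + R3‖R_L) = 26.68 × 2003/2153 = 24.8 V.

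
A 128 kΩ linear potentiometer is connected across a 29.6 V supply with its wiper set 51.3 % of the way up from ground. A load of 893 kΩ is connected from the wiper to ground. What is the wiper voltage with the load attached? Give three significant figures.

V ≈ 14.7 V

The wiper splits the pot into (1−α)R = 62.34 kΩ above and αR = 65.66 kΩ below.
Lower section ‖ load = 61.17 kΩ.
V_wiper = 29.6 × 61.17/(62.34 + 61.17) = 14.7 V.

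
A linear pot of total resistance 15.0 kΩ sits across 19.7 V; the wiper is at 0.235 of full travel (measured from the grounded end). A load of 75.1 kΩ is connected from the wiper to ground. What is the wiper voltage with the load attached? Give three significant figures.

The wiper splits the pot into (1−α)R = 11.47 kΩ above and αR = 3.525 kΩ below.
Lower section ‖ load = 3.367 kΩ.
V_wiper = 19.7 × 3.367/(11.47 + 3.367) = 4.47 V.

V ≈ 4.47 V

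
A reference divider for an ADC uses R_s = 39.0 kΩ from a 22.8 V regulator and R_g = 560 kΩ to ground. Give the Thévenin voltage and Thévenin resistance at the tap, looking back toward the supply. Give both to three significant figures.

V_th = 21.3 V, R_th = 36.5 kΩ

V_th is the open-circuit tap voltage: 22.8 × 560/(39.0 + 560) = 21.3 V.
With the supply zeroed, R_s and R_g appear in parallel from the tap: R_th = R_s‖R_g = (39.0 × 560)/599.0 = 36.5 kΩ.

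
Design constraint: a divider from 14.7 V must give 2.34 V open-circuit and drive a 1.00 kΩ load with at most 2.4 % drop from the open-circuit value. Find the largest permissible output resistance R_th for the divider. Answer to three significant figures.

Loading drop = R_th/(R_th + R_L) ≤ 0.0240, so R_th ≤ R_L · ε/(1−ε) = 1.00 kΩ × 0.0240/0.9760 = 24.6 Ω.

R_th ≤ 24.6 Ω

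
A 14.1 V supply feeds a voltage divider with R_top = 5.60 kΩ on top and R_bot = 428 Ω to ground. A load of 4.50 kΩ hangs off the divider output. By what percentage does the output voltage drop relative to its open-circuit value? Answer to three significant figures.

8.12 %

Unloaded V = 14.1 × 428/6028 = 1.0011 V.
Loaded: R_bot‖R_L = 390.8 Ω, giving V = 14.1 × 390.8/5991 = 0.91985 V.
Drop = (1.0011 − 0.91985) / 1.0011 = 8.12 %.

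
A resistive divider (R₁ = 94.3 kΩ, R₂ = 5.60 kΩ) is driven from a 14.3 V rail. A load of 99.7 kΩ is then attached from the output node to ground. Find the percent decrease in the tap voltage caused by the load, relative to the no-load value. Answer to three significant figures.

5.04 %

The divider's output (Thévenin) resistance is R₁‖R₂ = 5.286 kΩ.
Fractional drop under load = R_th/(R_th + R_L) = 5.286 / (5.286 + 99.7) = 0.05035.
So the output falls by 5.04 %.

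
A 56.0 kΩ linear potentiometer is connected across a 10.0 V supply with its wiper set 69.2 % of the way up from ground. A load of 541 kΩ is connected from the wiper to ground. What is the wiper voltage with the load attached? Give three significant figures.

V ≈ 6.77 V

The wiper splits the pot into (1−α)R = 17.25 kΩ above and αR = 38.75 kΩ below.
Lower section ‖ load = 36.16 kΩ.
V_wiper = 10.0 × 36.16/(17.25 + 36.16) = 6.77 V.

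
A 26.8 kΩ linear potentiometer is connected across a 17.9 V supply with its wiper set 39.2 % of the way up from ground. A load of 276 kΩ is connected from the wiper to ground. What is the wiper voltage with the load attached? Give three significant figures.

V ≈ 6.86 V

The wiper splits the pot into (1−α)R = 16.29 kΩ above and αR = 10.51 kΩ below.
Lower section ‖ load = 10.12 kΩ.
V_wiper = 17.9 × 10.12/(16.29 + 10.12) = 6.86 V.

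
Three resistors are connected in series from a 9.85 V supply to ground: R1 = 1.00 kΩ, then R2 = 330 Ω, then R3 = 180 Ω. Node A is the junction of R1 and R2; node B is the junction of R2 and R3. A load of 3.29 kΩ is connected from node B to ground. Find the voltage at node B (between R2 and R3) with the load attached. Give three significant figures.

At node B, R3 is in parallel with the load: R3‖R_L = 170.7 Ω.
Below node A the resistance is R2 + (R3‖R_L) = 500.7 Ω, so V_A = 9.85 × 500.7/1501 = 3.286 V.
Then V_B = V_A × (R3‖R_L)/(R2 + R3‖R_L) = 3.286 × 170.7/500.7 = 1.12 V.

V ≈ 1.12 V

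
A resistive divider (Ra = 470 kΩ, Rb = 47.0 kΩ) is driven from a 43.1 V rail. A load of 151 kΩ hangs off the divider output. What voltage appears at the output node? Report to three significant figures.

V_out ≈ 3.05 V

The load sits in parallel with Rb: Rb‖R_L = (47.0 × 151) / (47.0 + 151) = 35.84 kΩ.
V_out = 43.1 × 35.84 / (470 + 35.84) = 43.1 × 35.84/505.8 = 3.05 V.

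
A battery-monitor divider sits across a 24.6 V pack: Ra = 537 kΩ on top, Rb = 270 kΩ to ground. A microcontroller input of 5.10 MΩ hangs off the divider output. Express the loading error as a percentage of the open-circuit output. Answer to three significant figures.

The divider's output (Thévenin) resistance is Ra‖Rb = 179.7 kΩ.
Fractional drop under load = R_th/(R_th + R_L) = 179.7 / (179.7 + 5100) = 0.03403.
So the output falls by 3.40 %.

3.40 %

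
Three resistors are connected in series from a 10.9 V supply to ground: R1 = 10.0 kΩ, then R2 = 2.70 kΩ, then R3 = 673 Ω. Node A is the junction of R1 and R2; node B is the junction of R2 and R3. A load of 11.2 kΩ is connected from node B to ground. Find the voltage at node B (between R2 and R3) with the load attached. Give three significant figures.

V ≈ 0.519 V

At node B, R3 is in parallel with the load: R3‖R_L = 634.9 Ω.
Below node A the resistance is R2 + (R3‖R_L) = 3335 Ω, so V_A = 10.9 × 3335/13330 = 2.726 V.
Then V_B = V_A × (R3‖R_L)/(R2 + R3‖R_L) = 2.726 × 634.9/3335 = 0.519 V.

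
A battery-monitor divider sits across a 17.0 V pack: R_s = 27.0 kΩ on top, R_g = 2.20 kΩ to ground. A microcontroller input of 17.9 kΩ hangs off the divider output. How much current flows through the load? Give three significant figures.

R_g‖R_L = 1.959 kΩ; V_out = 17.0 × 1.959/28.96 = 1.150 V.
I_L = V_out / R_L = 1.150 / 17.9 kΩ = 0.0643 mA.

I_L ≈ 0.0643 mA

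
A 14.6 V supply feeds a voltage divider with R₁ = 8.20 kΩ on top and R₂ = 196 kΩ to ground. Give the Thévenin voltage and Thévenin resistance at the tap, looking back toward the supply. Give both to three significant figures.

V_th = 14.0 V, R_th = 7.87 kΩ

V_th is the open-circuit tap voltage: 14.6 × 196/(8.20 + 196) = 14.0 V.
With the supply zeroed, R₁ and R₂ appear in parallel from the tap: R_th = R₁‖R₂ = (8.20 × 196)/204.2 = 7.87 kΩ.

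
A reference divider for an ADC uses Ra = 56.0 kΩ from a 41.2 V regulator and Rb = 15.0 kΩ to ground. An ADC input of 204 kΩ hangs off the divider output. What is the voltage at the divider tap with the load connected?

The load sits in parallel with Rb: Rb‖R_L = (15.0 × 204) / (15.0 + 204) = 13.97 kΩ.
V_out = 41.2 × 13.97 / (56.0 + 13.97) = 41.2 × 13.97/69.97 = 8.23 V.

V_out ≈ 8.23 V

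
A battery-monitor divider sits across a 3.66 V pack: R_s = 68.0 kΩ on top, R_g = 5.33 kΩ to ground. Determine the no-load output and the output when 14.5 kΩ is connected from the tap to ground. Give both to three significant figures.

Open-circuit: V = 3.66 × 5.33/(68.0 + 5.33) = 0.266 V.
With the load, R_g becomes R_g‖R_L = 3.897 kΩ, so V = 3.66 × 3.897/71.90 = 0.198 V.

Unloaded: 0.266 V; loaded: 0.198 V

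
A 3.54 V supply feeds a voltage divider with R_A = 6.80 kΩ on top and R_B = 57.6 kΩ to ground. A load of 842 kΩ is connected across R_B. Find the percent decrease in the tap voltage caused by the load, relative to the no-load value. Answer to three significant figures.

The divider's output (Thévenin) resistance is R_A‖R_B = 6.082 kΩ.
Fractional drop under load = R_th/(R_th + R_L) = 6.082 / (6.082 + 842) = 0.007171.
So the output falls by 0.717 %.

0.717 %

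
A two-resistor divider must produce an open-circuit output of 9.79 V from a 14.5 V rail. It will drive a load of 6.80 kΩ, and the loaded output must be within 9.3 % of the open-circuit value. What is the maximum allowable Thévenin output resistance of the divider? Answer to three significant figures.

Loading drop = R_th/(R_th + R_L) ≤ 0.0930, so R_th ≤ R_L · ε/(1−ε) = 6.80 kΩ × 0.0930/0.9070 = 697 Ω.
(Any R1, R2 with R2/(R1+R2) = 0.675 and R1‖R2 ≤ 697 Ω will meet the spec.)

R_th ≤ 697 Ω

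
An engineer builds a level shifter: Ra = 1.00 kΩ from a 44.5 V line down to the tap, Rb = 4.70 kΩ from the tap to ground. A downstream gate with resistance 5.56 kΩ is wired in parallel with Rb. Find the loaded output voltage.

The load sits in parallel with Rb: Rb‖R_L = (4.70 × 5.56) / (4.70 + 5.56) = 2.547 kΩ.
V_out = 44.5 × 2.547 / (1.00 + 2.547) = 44.5 × 2.547/3.547 = 32.0 V.

V_out ≈ 32.0 V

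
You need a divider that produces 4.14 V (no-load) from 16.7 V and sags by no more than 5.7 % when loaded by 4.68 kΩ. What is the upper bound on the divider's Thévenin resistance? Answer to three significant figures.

Loading drop = R_th/(R_th + R_L) ≤ 0.0570, so R_th ≤ R_L · ε/(1−ε) = 4.68 kΩ × 0.0570/0.9430 = 283 Ω.
(Any R1, R2 with R2/(R1+R2) = 0.248 and R1‖R2 ≤ 283 Ω will meet the spec.)

R_th ≤ 283 Ω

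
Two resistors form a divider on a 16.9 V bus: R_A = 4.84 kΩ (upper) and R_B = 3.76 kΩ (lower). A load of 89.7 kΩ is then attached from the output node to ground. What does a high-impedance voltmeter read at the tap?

V_out ≈ 7.22 V

The load sits in parallel with R_B: R_B‖R_L = (3.76 × 89.7) / (3.76 + 89.7) = 3.609 kΩ.
V_out = 16.9 × 3.609 / (4.84 + 3.609) = 16.9 × 3.609/8.449 = 7.22 V.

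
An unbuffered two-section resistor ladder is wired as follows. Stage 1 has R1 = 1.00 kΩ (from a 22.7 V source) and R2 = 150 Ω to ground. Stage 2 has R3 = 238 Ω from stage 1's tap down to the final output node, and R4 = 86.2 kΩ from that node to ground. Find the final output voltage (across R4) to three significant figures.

V_out ≈ 2.95 V

Stage 2 presents R3+R4 = 86440 Ω as a load on stage 1's tap.
Stage 1's lower leg becomes R2‖(R3+R4) = 149.7 Ω, so V_mid = 22.7 × 149.7/1150 = 2.956 V.
Stage 2 is itself unloaded: V_out = V_mid × R4/(R3+R4) = 2.956 × 86200/86440 = 2.95 V.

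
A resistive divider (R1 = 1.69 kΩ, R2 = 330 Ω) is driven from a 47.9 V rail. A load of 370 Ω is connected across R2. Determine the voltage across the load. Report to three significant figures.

V_out ≈ 4.48 V

The load sits in parallel with R2: R2‖R_L = (330 × 370) / (330 + 370) = 174.4 Ω.
V_out = 47.9 × 174.4 / (1690 + 174.4) = 47.9 × 174.4/1864 = 4.48 V.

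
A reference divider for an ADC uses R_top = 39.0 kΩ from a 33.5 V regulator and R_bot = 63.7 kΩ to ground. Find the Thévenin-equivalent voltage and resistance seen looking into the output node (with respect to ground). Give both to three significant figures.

V_th = 20.8 V, R_th = 24.2 kΩ

V_th is the open-circuit tap voltage: 33.5 × 63.7/(39.0 + 63.7) = 20.8 V.
With the supply zeroed, R_top and R_bot appear in parallel from the tap: R_th = R_top‖R_bot = (39.0 × 63.7)/102.7 = 24.2 kΩ.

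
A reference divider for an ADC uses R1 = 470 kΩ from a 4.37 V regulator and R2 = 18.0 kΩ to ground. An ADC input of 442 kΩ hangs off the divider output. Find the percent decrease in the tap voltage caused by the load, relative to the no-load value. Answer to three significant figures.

The divider's output (Thévenin) resistance is R1‖R2 = 17.34 kΩ.
Fractional drop under load = R_th/(R_th + R_L) = 17.34 / (17.34 + 442) = 0.03774.
So the output falls by 3.77 %.

3.77 %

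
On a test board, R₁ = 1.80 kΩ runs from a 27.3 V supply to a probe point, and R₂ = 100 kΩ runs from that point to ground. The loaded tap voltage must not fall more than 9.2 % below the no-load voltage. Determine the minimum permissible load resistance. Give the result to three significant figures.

R_L(min) ≈ 17.5 kΩ

Output resistance R_th = R₁‖R₂ = (1.80 × 100)/101.8 = 1.768 kΩ.
The fractional drop is R_th/(R_th + R_L); requiring this ≤ 0.0920 gives R_L ≥ R_th(1/0.0920 − 1) = 1.768 × 9.870 = 17.5 kΩ.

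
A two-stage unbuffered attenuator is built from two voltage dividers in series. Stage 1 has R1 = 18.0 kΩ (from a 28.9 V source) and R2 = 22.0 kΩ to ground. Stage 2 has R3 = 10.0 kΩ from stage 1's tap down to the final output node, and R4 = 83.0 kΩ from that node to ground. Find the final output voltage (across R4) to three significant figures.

V_out ≈ 12.8 V

Stage 2 presents R3+R4 = 93.00 kΩ as a load on stage 1's tap.
Stage 1's lower leg becomes R2‖(R3+R4) = 17.79 kΩ, so V_mid = 28.9 × 17.79/35.79 = 14.37 V.
Stage 2 is itself unloaded: V_out = V_mid × R4/(R3+R4) = 14.37 × 83.0/93.00 = 12.8 V.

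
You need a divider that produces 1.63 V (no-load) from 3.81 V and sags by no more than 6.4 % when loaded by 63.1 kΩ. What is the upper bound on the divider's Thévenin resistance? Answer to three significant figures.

Loading drop = R_th/(R_th + R_L) ≤ 0.0640, so R_th ≤ R_L · ε/(1−ε) = 63.1 kΩ × 0.0640/0.9360 = 4.31 kΩ.
(Any R1, R2 with R2/(R1+R2) = 0.428 and R1‖R2 ≤ 4.31 kΩ will meet the spec.)

R_th ≤ 4.31 kΩ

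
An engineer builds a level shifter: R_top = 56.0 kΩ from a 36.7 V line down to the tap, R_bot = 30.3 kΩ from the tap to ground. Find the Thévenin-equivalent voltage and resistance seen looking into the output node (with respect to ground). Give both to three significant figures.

V_th is the open-circuit tap voltage: 36.7 × 30.3/(56.0 + 30.3) = 12.9 V.
With the supply zeroed, R_top and R_bot appear in parallel from the tap: R_th = R_top‖R_bot = (56.0 × 30.3)/86.30 = 19.7 kΩ.

V_th = 12.9 V, R_th = 19.7 kΩ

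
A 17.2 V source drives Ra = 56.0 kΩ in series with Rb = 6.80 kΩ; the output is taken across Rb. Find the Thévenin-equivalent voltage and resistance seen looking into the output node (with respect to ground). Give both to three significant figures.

V_th is the open-circuit tap voltage: 17.2 × 6.80/(56.0 + 6.80) = 1.86 V.
With the supply zeroed, Ra and Rb appear in parallel from the tap: R_th = Ra‖Rb = (56.0 × 6.80)/62.80 = 6.06 kΩ.

V_th = 1.86 V, R_th = 6.06 kΩ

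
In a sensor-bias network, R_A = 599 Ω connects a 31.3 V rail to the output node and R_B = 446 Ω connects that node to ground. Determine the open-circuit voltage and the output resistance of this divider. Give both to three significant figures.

V_th is the open-circuit tap voltage: 31.3 × 446/(599 + 446) = 13.4 V.
With the supply zeroed, R_A and R_B appear in parallel from the tap: R_th = R_A‖R_B = (599 × 446)/1045 = 256 Ω.

V_th = 13.4 V, R_th = 256 Ω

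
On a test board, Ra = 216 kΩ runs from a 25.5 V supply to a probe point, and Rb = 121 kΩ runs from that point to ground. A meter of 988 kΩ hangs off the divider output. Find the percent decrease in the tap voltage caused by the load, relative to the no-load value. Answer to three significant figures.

7.28 %

The divider's output (Thévenin) resistance is Ra‖Rb = 77.55 kΩ.
Fractional drop under load = R_th/(R_th + R_L) = 77.55 / (77.55 + 988) = 0.07278.
So the output falls by 7.28 %.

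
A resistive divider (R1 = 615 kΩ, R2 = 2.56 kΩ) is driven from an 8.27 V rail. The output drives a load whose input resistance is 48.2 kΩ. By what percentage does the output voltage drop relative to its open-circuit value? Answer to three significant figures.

5.02 %

The divider's output (Thévenin) resistance is R1‖R2 = 2.549 kΩ.
Fractional drop under load = R_th/(R_th + R_L) = 2.549 / (2.549 + 48.2) = 0.05023.
So the output falls by 5.02 %.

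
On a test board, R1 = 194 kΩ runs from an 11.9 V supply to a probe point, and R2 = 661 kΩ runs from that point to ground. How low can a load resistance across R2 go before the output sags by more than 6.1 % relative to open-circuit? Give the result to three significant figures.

R_L(min) ≈ 2.31 MΩ

Output resistance R_th = R1‖R2 = (194 × 661)/855.0 = 150.0 kΩ.
The fractional drop is R_th/(R_th + R_L); requiring this ≤ 0.0610 gives R_L ≥ R_th(1/0.0610 − 1) = 150.0 × 15.39 = 2.31 MΩ.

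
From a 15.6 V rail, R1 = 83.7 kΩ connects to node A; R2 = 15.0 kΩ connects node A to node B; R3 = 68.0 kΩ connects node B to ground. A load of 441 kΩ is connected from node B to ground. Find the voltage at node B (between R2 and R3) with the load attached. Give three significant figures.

V ≈ 5.83 V

At node B, R3 is in parallel with the load: R3‖R_L = 58.92 kΩ.
Below node A the resistance is R2 + (R3‖R_L) = 73.92 kΩ, so V_A = 15.6 × 73.92/157.6 = 7.316 V.
Then V_B = V_A × (R3‖R_L)/(R2 + R3‖R_L) = 7.316 × 58.92/73.92 = 5.83 V.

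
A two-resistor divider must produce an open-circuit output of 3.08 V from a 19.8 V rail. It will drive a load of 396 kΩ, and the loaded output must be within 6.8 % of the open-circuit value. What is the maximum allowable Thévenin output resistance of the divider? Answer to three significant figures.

R_th ≤ 28.9 kΩ

Loading drop = R_th/(R_th + R_L) ≤ 0.0680, so R_th ≤ R_L · ε/(1−ε) = 396 kΩ × 0.0680/0.9320 = 28.9 kΩ.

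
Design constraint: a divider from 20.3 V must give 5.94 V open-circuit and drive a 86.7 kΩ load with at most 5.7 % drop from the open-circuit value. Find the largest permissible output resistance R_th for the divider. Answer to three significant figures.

Loading drop = R_th/(R_th + R_L) ≤ 0.0570, so R_th ≤ R_L · ε/(1−ε) = 86.7 kΩ × 0.0570/0.9430 = 5.24 kΩ.
(Any R1, R2 with R2/(R1+R2) = 0.293 and R1‖R2 ≤ 5.24 kΩ will meet the spec.)

R_th ≤ 5.24 kΩ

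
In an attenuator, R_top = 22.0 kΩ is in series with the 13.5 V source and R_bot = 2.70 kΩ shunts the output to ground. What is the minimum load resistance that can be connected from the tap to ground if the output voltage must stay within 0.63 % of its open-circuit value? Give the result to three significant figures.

Output resistance R_th = R_top‖R_bot = (22.0 × 2.70)/24.70 = 2.405 kΩ.
The fractional drop is R_th/(R_th + R_L); requiring this ≤ 0.00630 gives R_L ≥ R_th(1/0.00630 − 1) = 2.405 × 157.7 = 379 kΩ.

R_L(min) ≈ 379 kΩ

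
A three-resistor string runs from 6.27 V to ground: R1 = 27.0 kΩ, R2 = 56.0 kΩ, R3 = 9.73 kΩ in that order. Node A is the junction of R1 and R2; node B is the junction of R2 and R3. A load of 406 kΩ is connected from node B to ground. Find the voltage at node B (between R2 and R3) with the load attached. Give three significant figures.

V ≈ 0.644 V

At node B, R3 is in parallel with the load: R3‖R_L = 9.502 kΩ.
Below node A the resistance is R2 + (R3‖R_L) = 65.50 kΩ, so V_A = 6.27 × 65.50/92.50 = 4.440 V.
Then V_B = V_A × (R3‖R_L)/(R2 + R3‖R_L) = 4.440 × 9.502/65.50 = 0.644 V.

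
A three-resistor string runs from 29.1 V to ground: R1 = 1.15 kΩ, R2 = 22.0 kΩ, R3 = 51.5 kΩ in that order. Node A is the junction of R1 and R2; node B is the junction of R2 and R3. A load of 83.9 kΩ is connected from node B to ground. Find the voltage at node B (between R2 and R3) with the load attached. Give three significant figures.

At node B, R3 is in parallel with the load: R3‖R_L = 31.91 kΩ.
Below node A the resistance is R2 + (R3‖R_L) = 53.91 kΩ, so V_A = 29.1 × 53.91/55.06 = 28.49 V.
Then V_B = V_A × (R3‖R_L)/(R2 + R3‖R_L) = 28.49 × 31.91/53.91 = 16.9 V.

V ≈ 16.9 V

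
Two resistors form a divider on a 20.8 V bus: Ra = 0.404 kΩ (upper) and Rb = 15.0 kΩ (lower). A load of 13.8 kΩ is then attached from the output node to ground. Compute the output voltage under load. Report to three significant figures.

The load sits in parallel with Rb: Rb‖R_L = (15000 × 13800) / (15000 + 13800) = 7188 Ω.
V_out = 20.8 × 7188 / (404 + 7188) = 20.8 × 7188/7592 = 19.7 V.
(Unloaded it would have been 20.3 V.)

V_out ≈ 19.7 V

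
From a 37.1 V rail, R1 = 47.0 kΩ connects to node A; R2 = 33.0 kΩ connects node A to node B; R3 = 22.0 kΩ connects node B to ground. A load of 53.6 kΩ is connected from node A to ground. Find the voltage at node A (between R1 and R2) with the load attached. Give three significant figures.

Below node A the series string R2+R3 = 55.00 kΩ sits in parallel with the 53.6 kΩ load: 27.15 kΩ.
V_A = 37.1 × 27.15/(47.0 + 27.15) = 13.6 V.

V ≈ 13.6 V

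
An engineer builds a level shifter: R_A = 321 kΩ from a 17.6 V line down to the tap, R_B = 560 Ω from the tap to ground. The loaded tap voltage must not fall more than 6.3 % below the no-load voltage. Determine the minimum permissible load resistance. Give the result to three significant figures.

Output resistance R_th = R_A‖R_B = (321000 × 560)/321600 = 559.0 Ω.
The fractional drop is R_th/(R_th + R_L); requiring this ≤ 0.0630 gives R_L ≥ R_th(1/0.0630 − 1) = 559.0 × 14.87 = 8.31 kΩ.

R_L(min) ≈ 8.31 kΩ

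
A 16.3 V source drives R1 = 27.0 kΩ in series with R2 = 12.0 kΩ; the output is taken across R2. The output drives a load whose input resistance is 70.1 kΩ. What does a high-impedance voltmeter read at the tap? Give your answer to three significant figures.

The load sits in parallel with R2: R2‖R_L = (12.0 × 70.1) / (12.0 + 70.1) = 10.25 kΩ.
V_out = 16.3 × 10.25 / (27.0 + 10.25) = 16.3 × 10.25/37.25 = 4.48 V.

V_out ≈ 4.48 V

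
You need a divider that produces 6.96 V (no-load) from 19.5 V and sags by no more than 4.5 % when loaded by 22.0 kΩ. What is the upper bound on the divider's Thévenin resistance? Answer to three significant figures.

R_th ≤ 1.04 kΩ

Loading drop = R_th/(R_th + R_L) ≤ 0.0450, so R_th ≤ R_L · ε/(1−ε) = 22.0 kΩ × 0.0450/0.9550 = 1.04 kΩ.
(Any R1, R2 with R2/(R1+R2) = 0.357 and R1‖R2 ≤ 1.04 kΩ will meet the spec.)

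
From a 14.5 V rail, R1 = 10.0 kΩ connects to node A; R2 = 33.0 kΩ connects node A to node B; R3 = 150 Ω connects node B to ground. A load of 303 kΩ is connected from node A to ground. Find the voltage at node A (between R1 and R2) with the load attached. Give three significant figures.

Below node A the series string R2+R3 = 33150 Ω sits in parallel with the 303000 Ω load: 29880 Ω.
V_A = 14.5 × 29880/(10000 + 29880) = 10.9 V.

V ≈ 10.9 V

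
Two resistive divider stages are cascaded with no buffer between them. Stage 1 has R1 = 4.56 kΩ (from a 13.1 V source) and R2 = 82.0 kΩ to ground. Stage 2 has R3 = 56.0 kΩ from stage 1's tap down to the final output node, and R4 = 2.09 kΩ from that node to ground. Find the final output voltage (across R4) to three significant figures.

Stage 2 presents R3+R4 = 58.09 kΩ as a load on stage 1's tap.
Stage 1's lower leg becomes R2‖(R3+R4) = 34.00 kΩ, so V_mid = 13.1 × 34.00/38.56 = 11.55 V.
Stage 2 is itself unloaded: V_out = V_mid × R4/(R3+R4) = 11.55 × 2.09/58.09 = 0.416 V.

V_out ≈ 0.416 V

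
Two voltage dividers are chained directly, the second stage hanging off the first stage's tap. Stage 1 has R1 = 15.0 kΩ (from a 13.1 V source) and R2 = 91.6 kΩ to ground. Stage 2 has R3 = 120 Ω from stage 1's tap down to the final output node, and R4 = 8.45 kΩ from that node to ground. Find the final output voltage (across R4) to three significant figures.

V_out ≈ 4.43 V

Stage 2 presents R3+R4 = 8570 Ω as a load on stage 1's tap.
Stage 1's lower leg becomes R2‖(R3+R4) = 7837 Ω, so V_mid = 13.1 × 7837/22840 = 4.495 V.
Stage 2 is itself unloaded: V_out = V_mid × R4/(R3+R4) = 4.495 × 8450/8570 = 4.43 V.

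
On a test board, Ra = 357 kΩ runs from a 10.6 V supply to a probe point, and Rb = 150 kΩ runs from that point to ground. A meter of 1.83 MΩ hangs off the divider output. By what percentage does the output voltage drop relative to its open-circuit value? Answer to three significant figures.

The divider's output (Thévenin) resistance is Ra‖Rb = 105.6 kΩ.
Fractional drop under load = R_th/(R_th + R_L) = 105.6 / (105.6 + 1830) = 0.05457.
So the output falls by 5.46 %.

5.46 %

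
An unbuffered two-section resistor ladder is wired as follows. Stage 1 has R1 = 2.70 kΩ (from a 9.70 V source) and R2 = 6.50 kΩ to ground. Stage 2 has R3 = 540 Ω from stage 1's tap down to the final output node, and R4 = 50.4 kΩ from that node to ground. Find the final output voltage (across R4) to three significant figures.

Stage 2 presents R3+R4 = 50940 Ω as a load on stage 1's tap.
Stage 1's lower leg becomes R2‖(R3+R4) = 5764 Ω, so V_mid = 9.70 × 5764/8464 = 6.606 V.
Stage 2 is itself unloaded: V_out = V_mid × R4/(R3+R4) = 6.606 × 50400/50940 = 6.54 V.

V_out ≈ 6.54 V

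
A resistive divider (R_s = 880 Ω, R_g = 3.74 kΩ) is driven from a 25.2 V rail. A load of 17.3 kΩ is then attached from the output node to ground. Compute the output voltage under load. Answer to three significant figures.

The load sits in parallel with R_g: R_g‖R_L = (3740 × 17300) / (3740 + 17300) = 3075 Ω.
V_out = 25.2 × 3075 / (880 + 3075) = 25.2 × 3075/3955 = 19.6 V.

V_out ≈ 19.6 V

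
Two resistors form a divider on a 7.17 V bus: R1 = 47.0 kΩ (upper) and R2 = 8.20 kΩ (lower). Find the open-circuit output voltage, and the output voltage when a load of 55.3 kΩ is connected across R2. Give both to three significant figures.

Open-circuit: V = 7.17 × 8.20/(47.0 + 8.20) = 1.07 V.
With the load, R2 becomes R2‖R_L = 7.141 kΩ, so V = 7.17 × 7.141/54.14 = 0.946 V.

Unloaded: 1.07 V; loaded: 0.946 V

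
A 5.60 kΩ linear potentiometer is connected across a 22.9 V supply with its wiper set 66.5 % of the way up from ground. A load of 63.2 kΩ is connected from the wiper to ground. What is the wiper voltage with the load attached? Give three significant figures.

V ≈ 14.9 V

The wiper splits the pot into (1−α)R = 1.876 kΩ above and αR = 3.724 kΩ below.
Lower section ‖ load = 3.517 kΩ.
V_wiper = 22.9 × 3.517/(1.876 + 3.517) = 14.9 V.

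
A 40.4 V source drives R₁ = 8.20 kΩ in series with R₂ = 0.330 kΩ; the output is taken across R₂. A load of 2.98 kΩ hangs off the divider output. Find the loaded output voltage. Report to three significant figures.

The load sits in parallel with R₂: R₂‖R_L = (330 × 2980) / (330 + 2980) = 297.1 Ω.
V_out = 40.4 × 297.1 / (8200 + 297.1) = 40.4 × 297.1/8497 = 1.41 V.
(Unloaded it would have been 1.56 V.)

V_out ≈ 1.41 V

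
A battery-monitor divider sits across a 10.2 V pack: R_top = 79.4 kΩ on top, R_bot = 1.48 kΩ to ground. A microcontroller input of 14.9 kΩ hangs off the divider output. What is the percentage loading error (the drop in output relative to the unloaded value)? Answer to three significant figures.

The divider's output (Thévenin) resistance is R_top‖R_bot = 1.453 kΩ.
Fractional drop under load = R_th/(R_th + R_L) = 1.453 / (1.453 + 14.9) = 0.08885.
So the output falls by 8.88 %.

8.88 %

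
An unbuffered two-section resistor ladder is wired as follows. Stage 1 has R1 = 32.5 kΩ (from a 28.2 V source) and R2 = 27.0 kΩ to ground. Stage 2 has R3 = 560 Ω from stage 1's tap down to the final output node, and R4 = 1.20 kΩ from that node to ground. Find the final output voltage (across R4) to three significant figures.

V_out ≈ 0.930 V

Stage 2 presents R3+R4 = 1760 Ω as a load on stage 1's tap.
Stage 1's lower leg becomes R2‖(R3+R4) = 1652 Ω, so V_mid = 28.2 × 1652/34150 = 1.364 V.
Stage 2 is itself unloaded: V_out = V_mid × R4/(R3+R4) = 1.364 × 1200/1760 = 0.930 V.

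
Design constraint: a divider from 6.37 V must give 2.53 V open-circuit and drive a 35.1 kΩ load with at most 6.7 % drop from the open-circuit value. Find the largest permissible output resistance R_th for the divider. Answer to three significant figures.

Loading drop = R_th/(R_th + R_L) ≤ 0.0670, so R_th ≤ R_L · ε/(1−ε) = 35.1 kΩ × 0.0670/0.9330 = 2.52 kΩ.
(Any R1, R2 with R2/(R1+R2) = 0.397 and R1‖R2 ≤ 2.52 kΩ will meet the spec.)

R_th ≤ 2.52 kΩ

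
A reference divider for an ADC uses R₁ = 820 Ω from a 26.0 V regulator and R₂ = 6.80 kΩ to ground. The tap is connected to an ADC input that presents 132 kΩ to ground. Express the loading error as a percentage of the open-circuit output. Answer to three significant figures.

The divider's output (Thévenin) resistance is R₁‖R₂ = 731.8 Ω.
Fractional drop under load = R_th/(R_th + R_L) = 731.8 / (731.8 + 132000) = 0.005513.
So the output falls by 0.551 %.

0.551 %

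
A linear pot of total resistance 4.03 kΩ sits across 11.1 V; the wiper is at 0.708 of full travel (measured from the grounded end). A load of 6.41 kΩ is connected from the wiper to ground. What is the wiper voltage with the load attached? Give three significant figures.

V ≈ 6.95 V

The wiper splits the pot into (1−α)R = 1.177 kΩ above and αR = 2.853 kΩ below.
Lower section ‖ load = 1.974 kΩ.
V_wiper = 11.1 × 1.974/(1.177 + 1.974) = 6.95 V.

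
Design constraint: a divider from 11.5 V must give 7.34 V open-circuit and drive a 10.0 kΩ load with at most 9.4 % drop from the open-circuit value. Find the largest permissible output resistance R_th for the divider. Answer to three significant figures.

Loading drop = R_th/(R_th + R_L) ≤ 0.0940, so R_th ≤ R_L · ε/(1−ε) = 10.0 kΩ × 0.0940/0.9060 = 1.04 kΩ.

R_th ≤ 1.04 kΩ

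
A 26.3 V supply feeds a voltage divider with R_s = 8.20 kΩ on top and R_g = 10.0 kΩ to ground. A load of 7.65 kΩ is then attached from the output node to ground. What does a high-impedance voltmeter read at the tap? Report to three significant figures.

The load sits in parallel with R_g: R_g‖R_L = (10.0 × 7.65) / (10.0 + 7.65) = 4.334 kΩ.
V_out = 26.3 × 4.334 / (8.20 + 4.334) = 26.3 × 4.334/12.53 = 9.09 V.
(Unloaded it would have been 14.5 V.)

V_out ≈ 9.09 V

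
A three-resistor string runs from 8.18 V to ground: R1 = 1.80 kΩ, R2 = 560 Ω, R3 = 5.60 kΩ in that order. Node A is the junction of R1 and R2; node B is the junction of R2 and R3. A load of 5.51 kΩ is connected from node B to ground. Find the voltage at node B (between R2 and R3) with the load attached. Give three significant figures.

At node B, R3 is in parallel with the load: R3‖R_L = 2777 Ω.
Below node A the resistance is R2 + (R3‖R_L) = 3337 Ω, so V_A = 8.18 × 3337/5137 = 5.314 V.
Then V_B = V_A × (R3‖R_L)/(R2 + R3‖R_L) = 5.314 × 2777/3337 = 4.42 V.

V ≈ 4.42 V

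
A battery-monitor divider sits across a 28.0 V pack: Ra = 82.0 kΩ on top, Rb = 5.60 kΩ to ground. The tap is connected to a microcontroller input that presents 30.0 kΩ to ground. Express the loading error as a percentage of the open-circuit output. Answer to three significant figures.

The divider's output (Thévenin) resistance is Ra‖Rb = 5.242 kΩ.
Fractional drop under load = R_th/(R_th + R_L) = 5.242 / (5.242 + 30.0) = 0.1487.
So the output falls by 14.9 %.

14.9 %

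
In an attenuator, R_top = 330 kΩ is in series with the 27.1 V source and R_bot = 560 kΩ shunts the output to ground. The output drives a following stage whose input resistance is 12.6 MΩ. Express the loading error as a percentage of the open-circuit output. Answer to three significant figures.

1.62 %

The divider's output (Thévenin) resistance is R_top‖R_bot = 207.6 kΩ.
Fractional drop under load = R_th/(R_th + R_L) = 207.6 / (207.6 + 12600) = 0.01621.
So the output falls by 1.62 %.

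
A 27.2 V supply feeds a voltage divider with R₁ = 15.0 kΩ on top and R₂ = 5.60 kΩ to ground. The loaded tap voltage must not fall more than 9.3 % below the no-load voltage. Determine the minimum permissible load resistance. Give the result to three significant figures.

Output resistance R_th = R₁‖R₂ = (15.0 × 5.60)/20.60 = 4.078 kΩ.
The fractional drop is R_th/(R_th + R_L); requiring this ≤ 0.0930 gives R_L ≥ R_th(1/0.0930 − 1) = 4.078 × 9.753 = 39.8 kΩ.

R_L(min) ≈ 39.8 kΩ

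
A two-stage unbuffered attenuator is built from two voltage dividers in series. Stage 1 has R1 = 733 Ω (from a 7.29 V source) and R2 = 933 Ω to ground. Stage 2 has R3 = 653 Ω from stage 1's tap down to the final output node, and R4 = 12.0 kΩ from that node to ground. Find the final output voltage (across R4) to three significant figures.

V_out ≈ 3.75 V

Stage 2 presents R3+R4 = 12650 Ω as a load on stage 1's tap.
Stage 1's lower leg becomes R2‖(R3+R4) = 868.9 Ω, so V_mid = 7.29 × 868.9/1602 = 3.954 V.
Stage 2 is itself unloaded: V_out = V_mid × R4/(R3+R4) = 3.954 × 12000/12650 = 3.75 V.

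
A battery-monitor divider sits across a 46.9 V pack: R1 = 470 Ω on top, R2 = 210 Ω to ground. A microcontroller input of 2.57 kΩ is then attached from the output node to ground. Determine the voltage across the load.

The load sits in parallel with R2: R2‖R_L = (210 × 2570) / (210 + 2570) = 194.1 Ω.
V_out = 46.9 × 194.1 / (470 + 194.1) = 46.9 × 194.1/664.1 = 13.7 V.
(Unloaded it would have been 14.5 V.)

V_out ≈ 13.7 V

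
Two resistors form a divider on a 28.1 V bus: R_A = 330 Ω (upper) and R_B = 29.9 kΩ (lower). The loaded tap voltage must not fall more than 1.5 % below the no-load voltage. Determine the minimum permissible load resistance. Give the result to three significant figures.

R_L(min) ≈ 21.4 kΩ

Output resistance R_th = R_A‖R_B = (330 × 29900)/30230 = 326.4 Ω.
The fractional drop is R_th/(R_th + R_L); requiring this ≤ 0.0150 gives R_L ≥ R_th(1/0.0150 − 1) = 326.4 × 65.67 = 21.4 kΩ.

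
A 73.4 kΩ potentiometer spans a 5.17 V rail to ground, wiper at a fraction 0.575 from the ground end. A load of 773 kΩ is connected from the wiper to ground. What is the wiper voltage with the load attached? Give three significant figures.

V ≈ 2.91 V

The wiper splits the pot into (1−α)R = 31.20 kΩ above and αR = 42.20 kΩ below.
Lower section ‖ load = 40.02 kΩ.
V_wiper = 5.17 × 40.02/(31.20 + 40.02) = 2.91 V.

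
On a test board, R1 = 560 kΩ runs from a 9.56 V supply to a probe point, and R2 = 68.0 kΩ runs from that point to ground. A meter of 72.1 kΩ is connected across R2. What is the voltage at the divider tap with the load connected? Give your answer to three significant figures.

V_out ≈ 0.562 V

The load sits in parallel with R2: R2‖R_L = (68.0 × 72.1) / (68.0 + 72.1) = 35.00 kΩ.
V_out = 9.56 × 35.00 / (560 + 35.00) = 9.56 × 35.00/595.0 = 0.562 V.
(Unloaded it would have been 1.04 V.)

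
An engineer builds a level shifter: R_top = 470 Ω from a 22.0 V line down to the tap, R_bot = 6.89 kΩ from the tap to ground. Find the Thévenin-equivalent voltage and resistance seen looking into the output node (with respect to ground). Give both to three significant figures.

V_th = 20.6 V, R_th = 440 Ω

V_th is the open-circuit tap voltage: 22.0 × 6890/(470 + 6890) = 20.6 V.
With the supply zeroed, R_top and R_bot appear in parallel from the tap: R_th = R_top‖R_bot = (470 × 6890)/7360 = 440 Ω.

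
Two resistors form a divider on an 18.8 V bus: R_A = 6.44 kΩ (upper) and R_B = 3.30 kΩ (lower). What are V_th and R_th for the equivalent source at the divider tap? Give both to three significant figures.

V_th is the open-circuit tap voltage: 18.8 × 3.30/(6.44 + 3.30) = 6.37 V.
With the supply zeroed, R_A and R_B appear in parallel from the tap: R_th = R_A‖R_B = (6.44 × 3.30)/9.740 = 2.18 kΩ.

V_th = 6.37 V, R_th = 2.18 kΩ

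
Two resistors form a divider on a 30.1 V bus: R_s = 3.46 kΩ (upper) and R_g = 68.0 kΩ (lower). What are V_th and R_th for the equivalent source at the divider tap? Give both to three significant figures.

V_th = 28.6 V, R_th = 3.29 kΩ

V_th is the open-circuit tap voltage: 30.1 × 68.0/(3.46 + 68.0) = 28.6 V.
With the supply zeroed, R_s and R_g appear in parallel from the tap: R_th = R_s‖R_g = (3.46 × 68.0)/71.46 = 3.29 kΩ.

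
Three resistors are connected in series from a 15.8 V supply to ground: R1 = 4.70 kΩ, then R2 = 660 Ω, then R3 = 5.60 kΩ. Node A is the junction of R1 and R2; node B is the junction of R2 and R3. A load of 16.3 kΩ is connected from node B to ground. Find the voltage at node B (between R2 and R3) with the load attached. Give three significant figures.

V ≈ 6.91 V

At node B, R3 is in parallel with the load: R3‖R_L = 4168 Ω.
Below node A the resistance is R2 + (R3‖R_L) = 4828 Ω, so V_A = 15.8 × 4828/9528 = 8.006 V.
Then V_B = V_A × (R3‖R_L)/(R2 + R3‖R_L) = 8.006 × 4168/4828 = 6.91 V.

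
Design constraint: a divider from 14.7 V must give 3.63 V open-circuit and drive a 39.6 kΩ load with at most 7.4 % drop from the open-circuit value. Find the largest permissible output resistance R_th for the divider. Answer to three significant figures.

Loading drop = R_th/(R_th + R_L) ≤ 0.0740, so R_th ≤ R_L · ε/(1−ε) = 39.6 kΩ × 0.0740/0.9260 = 3.16 kΩ.

R_th ≤ 3.16 kΩ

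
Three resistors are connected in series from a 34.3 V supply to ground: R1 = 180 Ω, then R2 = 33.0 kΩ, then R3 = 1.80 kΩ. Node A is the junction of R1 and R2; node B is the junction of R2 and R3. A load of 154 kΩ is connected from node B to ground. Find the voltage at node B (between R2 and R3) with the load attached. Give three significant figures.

At node B, R3 is in parallel with the load: R3‖R_L = 1779 Ω.
Below node A the resistance is R2 + (R3‖R_L) = 34780 Ω, so V_A = 34.3 × 34780/34960 = 34.12 V.
Then V_B = V_A × (R3‖R_L)/(R2 + R3‖R_L) = 34.12 × 1779/34780 = 1.75 V.

V ≈ 1.75 V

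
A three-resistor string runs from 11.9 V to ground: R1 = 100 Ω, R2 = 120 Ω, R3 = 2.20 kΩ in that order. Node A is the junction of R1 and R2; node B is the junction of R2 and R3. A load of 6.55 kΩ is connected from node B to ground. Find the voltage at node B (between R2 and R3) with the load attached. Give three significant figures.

V ≈ 10.5 V

At node B, R3 is in parallel with the load: R3‖R_L = 1647 Ω.
Below node A the resistance is R2 + (R3‖R_L) = 1767 Ω, so V_A = 11.9 × 1767/1867 = 11.26 V.
Then V_B = V_A × (R3‖R_L)/(R2 + R3‖R_L) = 11.26 × 1647/1767 = 10.5 V.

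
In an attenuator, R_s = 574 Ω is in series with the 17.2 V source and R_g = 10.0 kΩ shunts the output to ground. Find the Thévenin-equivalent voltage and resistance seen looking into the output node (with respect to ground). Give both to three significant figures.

V_th is the open-circuit tap voltage: 17.2 × 10000/(574 + 10000) = 16.3 V.
With the supply zeroed, R_s and R_g appear in parallel from the tap: R_th = R_s‖R_g = (574 × 10000)/10570 = 543 Ω.

V_th = 16.3 V, R_th = 543 Ω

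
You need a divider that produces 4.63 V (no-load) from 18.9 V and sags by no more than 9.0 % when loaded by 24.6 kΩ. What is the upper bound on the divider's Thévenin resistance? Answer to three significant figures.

R_th ≤ 2.43 kΩ

Loading drop = R_th/(R_th + R_L) ≤ 0.0900, so R_th ≤ R_L · ε/(1−ε) = 24.6 kΩ × 0.0900/0.9100 = 2.43 kΩ.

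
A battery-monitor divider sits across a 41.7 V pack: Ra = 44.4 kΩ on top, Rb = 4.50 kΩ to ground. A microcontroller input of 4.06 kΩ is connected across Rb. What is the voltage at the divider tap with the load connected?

V_out ≈ 1.91 V

The load sits in parallel with Rb: Rb‖R_L = (4.50 × 4.06) / (4.50 + 4.06) = 2.134 kΩ.
V_out = 41.7 × 2.134 / (44.4 + 2.134) = 41.7 × 2.134/46.53 = 1.91 V.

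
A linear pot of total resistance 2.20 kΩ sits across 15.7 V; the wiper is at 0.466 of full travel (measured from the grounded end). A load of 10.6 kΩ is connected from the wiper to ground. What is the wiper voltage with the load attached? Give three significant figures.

The wiper splits the pot into (1−α)R = 1.175 kΩ above and αR = 1.025 kΩ below.
Lower section ‖ load = 0.9348 kΩ.
V_wiper = 15.7 × 0.9348/(1.175 + 0.9348) = 6.96 V.

V ≈ 6.96 V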